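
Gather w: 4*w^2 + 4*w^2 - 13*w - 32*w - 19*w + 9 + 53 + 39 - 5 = 8*w^2 - 64*w + 96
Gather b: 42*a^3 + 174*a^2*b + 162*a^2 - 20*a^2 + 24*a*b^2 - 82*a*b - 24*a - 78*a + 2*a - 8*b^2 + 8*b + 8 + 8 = 42*a^3 + 142*a^2 - 100*a + b^2*(24*a - 8) + b*(174*a^2 - 82*a + 8) + 16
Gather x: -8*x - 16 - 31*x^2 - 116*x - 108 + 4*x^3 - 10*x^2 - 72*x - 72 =4*x^3 - 41*x^2 - 196*x - 196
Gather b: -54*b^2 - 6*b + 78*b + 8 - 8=-54*b^2 + 72*b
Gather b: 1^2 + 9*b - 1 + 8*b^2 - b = 8*b^2 + 8*b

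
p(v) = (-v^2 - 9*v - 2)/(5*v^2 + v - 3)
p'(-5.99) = 0.05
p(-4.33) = 0.21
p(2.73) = -0.92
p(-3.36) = 0.34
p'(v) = (-10*v - 1)*(-v^2 - 9*v - 2)/(5*v^2 + v - 3)^2 + (-2*v - 9)/(5*v^2 + v - 3)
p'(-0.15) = 2.83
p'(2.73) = 0.31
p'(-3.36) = 0.17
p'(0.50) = 33.92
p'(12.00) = 0.01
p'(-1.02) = 34.54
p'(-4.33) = 0.10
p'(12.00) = 0.01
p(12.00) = -0.35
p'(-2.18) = 0.53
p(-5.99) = 0.09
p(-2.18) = 0.69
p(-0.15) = 0.22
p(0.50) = 5.40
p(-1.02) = 5.19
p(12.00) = -0.35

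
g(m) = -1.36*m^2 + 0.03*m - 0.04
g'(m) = 0.03 - 2.72*m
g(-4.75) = -30.87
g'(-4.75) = 12.95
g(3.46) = -16.22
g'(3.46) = -9.38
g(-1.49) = -3.10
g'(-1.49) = 4.08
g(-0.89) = -1.14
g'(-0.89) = 2.45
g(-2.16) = -6.45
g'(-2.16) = 5.91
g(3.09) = -12.93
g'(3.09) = -8.37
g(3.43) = -15.94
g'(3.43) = -9.30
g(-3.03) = -12.62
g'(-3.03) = 8.27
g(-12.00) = -196.24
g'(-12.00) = 32.67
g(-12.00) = -196.24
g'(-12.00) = 32.67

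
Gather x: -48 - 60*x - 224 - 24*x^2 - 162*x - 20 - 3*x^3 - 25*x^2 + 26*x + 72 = -3*x^3 - 49*x^2 - 196*x - 220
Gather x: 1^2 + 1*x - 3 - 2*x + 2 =-x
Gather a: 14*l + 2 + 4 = 14*l + 6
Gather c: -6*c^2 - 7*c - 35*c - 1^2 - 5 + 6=-6*c^2 - 42*c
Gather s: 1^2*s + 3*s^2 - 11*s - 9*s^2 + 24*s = -6*s^2 + 14*s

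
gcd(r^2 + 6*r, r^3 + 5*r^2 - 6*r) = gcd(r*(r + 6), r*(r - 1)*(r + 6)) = r^2 + 6*r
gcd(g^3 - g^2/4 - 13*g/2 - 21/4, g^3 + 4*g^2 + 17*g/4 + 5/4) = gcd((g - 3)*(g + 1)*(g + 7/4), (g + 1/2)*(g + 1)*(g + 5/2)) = g + 1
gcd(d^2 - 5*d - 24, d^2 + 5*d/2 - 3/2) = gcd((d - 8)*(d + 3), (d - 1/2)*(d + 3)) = d + 3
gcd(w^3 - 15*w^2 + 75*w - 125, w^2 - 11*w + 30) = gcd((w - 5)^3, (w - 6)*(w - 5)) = w - 5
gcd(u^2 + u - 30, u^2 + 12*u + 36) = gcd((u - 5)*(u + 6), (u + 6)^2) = u + 6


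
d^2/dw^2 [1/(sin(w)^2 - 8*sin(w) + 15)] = 2*(-2*sin(w)^4 + 12*sin(w)^3 + sin(w)^2 - 84*sin(w) + 49)/(sin(w)^2 - 8*sin(w) + 15)^3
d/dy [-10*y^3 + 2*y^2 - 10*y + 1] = -30*y^2 + 4*y - 10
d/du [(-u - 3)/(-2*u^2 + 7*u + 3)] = (2*u^2 - 7*u - (u + 3)*(4*u - 7) - 3)/(-2*u^2 + 7*u + 3)^2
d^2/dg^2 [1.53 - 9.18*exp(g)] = -9.18*exp(g)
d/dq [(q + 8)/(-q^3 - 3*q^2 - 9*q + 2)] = (-q^3 - 3*q^2 - 9*q + 3*(q + 8)*(q^2 + 2*q + 3) + 2)/(q^3 + 3*q^2 + 9*q - 2)^2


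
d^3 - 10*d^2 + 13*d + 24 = (d - 8)*(d - 3)*(d + 1)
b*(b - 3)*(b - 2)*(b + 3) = b^4 - 2*b^3 - 9*b^2 + 18*b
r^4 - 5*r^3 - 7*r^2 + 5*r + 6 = (r - 6)*(r - 1)*(r + 1)^2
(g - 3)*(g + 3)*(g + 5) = g^3 + 5*g^2 - 9*g - 45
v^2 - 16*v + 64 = (v - 8)^2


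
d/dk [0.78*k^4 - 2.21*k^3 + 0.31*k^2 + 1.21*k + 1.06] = 3.12*k^3 - 6.63*k^2 + 0.62*k + 1.21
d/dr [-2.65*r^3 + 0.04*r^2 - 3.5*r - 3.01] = -7.95*r^2 + 0.08*r - 3.5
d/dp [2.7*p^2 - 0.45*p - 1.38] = 5.4*p - 0.45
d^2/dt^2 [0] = 0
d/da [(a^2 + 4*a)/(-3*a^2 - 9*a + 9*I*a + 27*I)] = (a^2*(1 + 3*I) + 18*I*a + 36*I)/(3*(a^4 + 6*a^3*(1 - I) - 36*I*a^2 - 54*a*(1 + I) - 81))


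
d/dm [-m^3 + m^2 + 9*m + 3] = -3*m^2 + 2*m + 9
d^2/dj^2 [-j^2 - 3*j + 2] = -2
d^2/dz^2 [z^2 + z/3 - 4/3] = 2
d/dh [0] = 0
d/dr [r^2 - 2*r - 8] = 2*r - 2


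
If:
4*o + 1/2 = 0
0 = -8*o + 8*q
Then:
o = -1/8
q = -1/8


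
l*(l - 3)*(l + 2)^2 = l^4 + l^3 - 8*l^2 - 12*l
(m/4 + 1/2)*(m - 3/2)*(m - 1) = m^3/4 - m^2/8 - 7*m/8 + 3/4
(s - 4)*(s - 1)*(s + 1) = s^3 - 4*s^2 - s + 4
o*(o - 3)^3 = o^4 - 9*o^3 + 27*o^2 - 27*o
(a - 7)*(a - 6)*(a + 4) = a^3 - 9*a^2 - 10*a + 168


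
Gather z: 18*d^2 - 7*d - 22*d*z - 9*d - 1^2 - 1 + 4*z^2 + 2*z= 18*d^2 - 16*d + 4*z^2 + z*(2 - 22*d) - 2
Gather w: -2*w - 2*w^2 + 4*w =-2*w^2 + 2*w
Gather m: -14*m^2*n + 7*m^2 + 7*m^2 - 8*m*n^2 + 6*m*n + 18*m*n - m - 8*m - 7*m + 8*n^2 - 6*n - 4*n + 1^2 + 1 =m^2*(14 - 14*n) + m*(-8*n^2 + 24*n - 16) + 8*n^2 - 10*n + 2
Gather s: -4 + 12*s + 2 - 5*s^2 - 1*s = -5*s^2 + 11*s - 2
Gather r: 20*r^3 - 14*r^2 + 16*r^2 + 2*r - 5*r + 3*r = 20*r^3 + 2*r^2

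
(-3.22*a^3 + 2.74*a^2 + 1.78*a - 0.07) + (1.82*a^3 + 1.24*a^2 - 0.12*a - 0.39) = -1.4*a^3 + 3.98*a^2 + 1.66*a - 0.46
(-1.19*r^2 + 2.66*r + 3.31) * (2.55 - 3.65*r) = 4.3435*r^3 - 12.7435*r^2 - 5.2985*r + 8.4405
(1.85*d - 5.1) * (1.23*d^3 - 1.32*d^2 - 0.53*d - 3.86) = 2.2755*d^4 - 8.715*d^3 + 5.7515*d^2 - 4.438*d + 19.686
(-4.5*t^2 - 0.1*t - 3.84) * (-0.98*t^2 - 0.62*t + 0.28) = 4.41*t^4 + 2.888*t^3 + 2.5652*t^2 + 2.3528*t - 1.0752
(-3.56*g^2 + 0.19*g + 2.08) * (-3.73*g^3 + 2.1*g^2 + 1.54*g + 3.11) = 13.2788*g^5 - 8.1847*g^4 - 12.8418*g^3 - 6.411*g^2 + 3.7941*g + 6.4688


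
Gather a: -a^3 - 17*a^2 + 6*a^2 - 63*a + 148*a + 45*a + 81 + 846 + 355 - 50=-a^3 - 11*a^2 + 130*a + 1232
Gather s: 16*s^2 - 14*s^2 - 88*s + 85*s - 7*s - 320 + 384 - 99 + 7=2*s^2 - 10*s - 28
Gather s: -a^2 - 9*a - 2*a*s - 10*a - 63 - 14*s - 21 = -a^2 - 19*a + s*(-2*a - 14) - 84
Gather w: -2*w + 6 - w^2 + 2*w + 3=9 - w^2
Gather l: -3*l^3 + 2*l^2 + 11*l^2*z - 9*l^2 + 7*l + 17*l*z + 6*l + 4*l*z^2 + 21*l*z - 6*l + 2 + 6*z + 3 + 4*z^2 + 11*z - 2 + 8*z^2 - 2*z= -3*l^3 + l^2*(11*z - 7) + l*(4*z^2 + 38*z + 7) + 12*z^2 + 15*z + 3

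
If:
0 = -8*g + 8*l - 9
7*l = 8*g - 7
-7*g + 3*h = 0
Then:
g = 119/8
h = 833/24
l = 16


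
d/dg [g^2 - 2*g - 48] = 2*g - 2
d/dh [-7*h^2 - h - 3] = -14*h - 1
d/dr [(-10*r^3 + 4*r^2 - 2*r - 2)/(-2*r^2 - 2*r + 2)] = (5*r^4 + 10*r^3 - 18*r^2 + 2*r - 2)/(r^4 + 2*r^3 - r^2 - 2*r + 1)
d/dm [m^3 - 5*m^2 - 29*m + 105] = 3*m^2 - 10*m - 29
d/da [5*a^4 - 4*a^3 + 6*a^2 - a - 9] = 20*a^3 - 12*a^2 + 12*a - 1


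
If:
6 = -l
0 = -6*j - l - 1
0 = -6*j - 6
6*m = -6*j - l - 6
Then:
No Solution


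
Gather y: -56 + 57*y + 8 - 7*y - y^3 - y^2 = -y^3 - y^2 + 50*y - 48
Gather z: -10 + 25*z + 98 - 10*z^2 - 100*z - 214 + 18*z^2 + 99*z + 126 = 8*z^2 + 24*z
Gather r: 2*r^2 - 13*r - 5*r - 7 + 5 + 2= 2*r^2 - 18*r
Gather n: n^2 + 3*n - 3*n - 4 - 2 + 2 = n^2 - 4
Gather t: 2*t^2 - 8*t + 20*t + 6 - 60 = 2*t^2 + 12*t - 54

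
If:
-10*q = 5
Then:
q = -1/2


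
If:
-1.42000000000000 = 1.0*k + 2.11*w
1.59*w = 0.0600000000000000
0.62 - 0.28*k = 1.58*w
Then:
No Solution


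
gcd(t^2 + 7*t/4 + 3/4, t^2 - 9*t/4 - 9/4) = t + 3/4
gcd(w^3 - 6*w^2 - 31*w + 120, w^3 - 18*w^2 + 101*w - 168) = w^2 - 11*w + 24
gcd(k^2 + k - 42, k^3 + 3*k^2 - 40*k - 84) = k^2 + k - 42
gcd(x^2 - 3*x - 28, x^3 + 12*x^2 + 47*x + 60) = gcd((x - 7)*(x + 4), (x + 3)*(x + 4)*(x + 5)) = x + 4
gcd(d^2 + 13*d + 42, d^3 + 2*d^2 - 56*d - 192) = d + 6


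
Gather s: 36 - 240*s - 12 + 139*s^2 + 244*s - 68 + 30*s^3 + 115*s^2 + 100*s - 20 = 30*s^3 + 254*s^2 + 104*s - 64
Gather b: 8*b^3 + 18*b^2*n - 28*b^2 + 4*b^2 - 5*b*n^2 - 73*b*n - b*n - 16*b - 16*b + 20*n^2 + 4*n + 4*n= 8*b^3 + b^2*(18*n - 24) + b*(-5*n^2 - 74*n - 32) + 20*n^2 + 8*n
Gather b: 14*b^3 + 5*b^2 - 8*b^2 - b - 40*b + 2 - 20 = 14*b^3 - 3*b^2 - 41*b - 18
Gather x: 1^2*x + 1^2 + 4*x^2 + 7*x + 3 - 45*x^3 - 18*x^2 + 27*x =-45*x^3 - 14*x^2 + 35*x + 4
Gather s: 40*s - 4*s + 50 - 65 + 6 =36*s - 9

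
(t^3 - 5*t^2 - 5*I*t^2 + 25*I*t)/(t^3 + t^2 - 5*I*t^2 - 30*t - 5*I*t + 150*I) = t/(t + 6)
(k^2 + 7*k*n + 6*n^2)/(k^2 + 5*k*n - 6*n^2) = (k + n)/(k - n)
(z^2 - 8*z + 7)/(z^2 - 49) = (z - 1)/(z + 7)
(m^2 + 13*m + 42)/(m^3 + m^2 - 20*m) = (m^2 + 13*m + 42)/(m*(m^2 + m - 20))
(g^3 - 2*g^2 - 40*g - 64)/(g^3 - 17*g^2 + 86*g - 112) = (g^2 + 6*g + 8)/(g^2 - 9*g + 14)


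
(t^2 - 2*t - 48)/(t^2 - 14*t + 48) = (t + 6)/(t - 6)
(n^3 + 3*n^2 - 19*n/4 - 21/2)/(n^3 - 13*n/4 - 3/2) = (2*n + 7)/(2*n + 1)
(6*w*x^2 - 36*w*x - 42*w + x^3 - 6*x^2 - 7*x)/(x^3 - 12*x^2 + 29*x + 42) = (6*w + x)/(x - 6)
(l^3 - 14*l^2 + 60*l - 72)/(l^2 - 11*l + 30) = (l^2 - 8*l + 12)/(l - 5)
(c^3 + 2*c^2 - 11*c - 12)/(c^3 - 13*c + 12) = (c + 1)/(c - 1)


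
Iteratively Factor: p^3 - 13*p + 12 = (p - 1)*(p^2 + p - 12) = (p - 1)*(p + 4)*(p - 3)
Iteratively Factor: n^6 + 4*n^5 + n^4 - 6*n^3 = (n - 1)*(n^5 + 5*n^4 + 6*n^3) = (n - 1)*(n + 3)*(n^4 + 2*n^3) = n*(n - 1)*(n + 3)*(n^3 + 2*n^2) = n^2*(n - 1)*(n + 3)*(n^2 + 2*n) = n^3*(n - 1)*(n + 3)*(n + 2)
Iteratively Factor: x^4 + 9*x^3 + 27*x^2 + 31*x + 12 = (x + 3)*(x^3 + 6*x^2 + 9*x + 4) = (x + 1)*(x + 3)*(x^2 + 5*x + 4) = (x + 1)^2*(x + 3)*(x + 4)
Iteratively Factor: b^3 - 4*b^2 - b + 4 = (b + 1)*(b^2 - 5*b + 4) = (b - 1)*(b + 1)*(b - 4)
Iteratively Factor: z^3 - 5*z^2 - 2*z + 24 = (z - 4)*(z^2 - z - 6) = (z - 4)*(z + 2)*(z - 3)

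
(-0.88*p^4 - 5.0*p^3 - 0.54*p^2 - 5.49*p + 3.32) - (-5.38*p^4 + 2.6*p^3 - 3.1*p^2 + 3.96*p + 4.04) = 4.5*p^4 - 7.6*p^3 + 2.56*p^2 - 9.45*p - 0.72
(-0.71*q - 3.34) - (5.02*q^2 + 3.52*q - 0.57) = -5.02*q^2 - 4.23*q - 2.77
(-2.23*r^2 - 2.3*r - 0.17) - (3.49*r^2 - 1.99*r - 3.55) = -5.72*r^2 - 0.31*r + 3.38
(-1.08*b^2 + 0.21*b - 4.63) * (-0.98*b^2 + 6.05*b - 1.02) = 1.0584*b^4 - 6.7398*b^3 + 6.9095*b^2 - 28.2257*b + 4.7226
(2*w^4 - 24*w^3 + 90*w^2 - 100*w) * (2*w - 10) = 4*w^5 - 68*w^4 + 420*w^3 - 1100*w^2 + 1000*w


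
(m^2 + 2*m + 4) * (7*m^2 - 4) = 7*m^4 + 14*m^3 + 24*m^2 - 8*m - 16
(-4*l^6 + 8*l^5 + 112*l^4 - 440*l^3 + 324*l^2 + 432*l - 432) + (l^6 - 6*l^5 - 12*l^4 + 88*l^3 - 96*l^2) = -3*l^6 + 2*l^5 + 100*l^4 - 352*l^3 + 228*l^2 + 432*l - 432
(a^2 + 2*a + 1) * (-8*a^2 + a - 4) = -8*a^4 - 15*a^3 - 10*a^2 - 7*a - 4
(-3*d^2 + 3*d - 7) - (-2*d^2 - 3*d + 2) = -d^2 + 6*d - 9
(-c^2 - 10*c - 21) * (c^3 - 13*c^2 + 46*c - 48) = -c^5 + 3*c^4 + 63*c^3 - 139*c^2 - 486*c + 1008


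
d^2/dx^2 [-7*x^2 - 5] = -14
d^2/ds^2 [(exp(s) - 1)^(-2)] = (4*exp(s) + 2)*exp(s)/(1 - exp(s))^4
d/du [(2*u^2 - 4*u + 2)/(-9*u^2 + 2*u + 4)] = 4*(-8*u^2 + 13*u - 5)/(81*u^4 - 36*u^3 - 68*u^2 + 16*u + 16)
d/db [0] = 0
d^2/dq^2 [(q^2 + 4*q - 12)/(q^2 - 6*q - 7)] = 10*(2*q^3 - 3*q^2 + 60*q - 127)/(q^6 - 18*q^5 + 87*q^4 + 36*q^3 - 609*q^2 - 882*q - 343)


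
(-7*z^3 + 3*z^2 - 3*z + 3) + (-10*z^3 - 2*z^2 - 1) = -17*z^3 + z^2 - 3*z + 2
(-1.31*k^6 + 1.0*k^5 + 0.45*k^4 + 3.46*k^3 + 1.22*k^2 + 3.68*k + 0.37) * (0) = 0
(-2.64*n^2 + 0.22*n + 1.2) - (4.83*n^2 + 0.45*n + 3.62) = -7.47*n^2 - 0.23*n - 2.42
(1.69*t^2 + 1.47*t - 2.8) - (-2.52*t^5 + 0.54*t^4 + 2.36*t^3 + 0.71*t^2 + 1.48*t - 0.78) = 2.52*t^5 - 0.54*t^4 - 2.36*t^3 + 0.98*t^2 - 0.01*t - 2.02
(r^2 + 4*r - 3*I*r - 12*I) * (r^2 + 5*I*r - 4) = r^4 + 4*r^3 + 2*I*r^3 + 11*r^2 + 8*I*r^2 + 44*r + 12*I*r + 48*I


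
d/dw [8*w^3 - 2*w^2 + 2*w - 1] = 24*w^2 - 4*w + 2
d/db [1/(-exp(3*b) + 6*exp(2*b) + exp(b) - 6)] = (3*exp(2*b) - 12*exp(b) - 1)*exp(b)/(exp(3*b) - 6*exp(2*b) - exp(b) + 6)^2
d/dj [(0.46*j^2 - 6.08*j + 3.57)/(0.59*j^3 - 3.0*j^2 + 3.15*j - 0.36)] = (-0.2714*j^4 + 7.1744*j^3 - 23.1099*j^2 + 21.0888*j - 9.0567)/(0.3481*j^6 - 3.54*j^5 + 12.717*j^4 - 19.3248*j^3 + 12.0825*j^2 - 2.268*j + 0.1296)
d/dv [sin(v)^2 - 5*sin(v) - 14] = (2*sin(v) - 5)*cos(v)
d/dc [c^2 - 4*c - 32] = 2*c - 4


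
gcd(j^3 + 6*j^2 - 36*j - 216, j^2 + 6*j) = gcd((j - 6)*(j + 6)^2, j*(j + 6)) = j + 6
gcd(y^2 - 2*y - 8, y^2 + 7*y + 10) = y + 2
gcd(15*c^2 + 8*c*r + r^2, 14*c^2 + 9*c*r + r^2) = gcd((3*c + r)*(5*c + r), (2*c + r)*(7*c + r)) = 1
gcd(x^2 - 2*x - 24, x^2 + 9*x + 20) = x + 4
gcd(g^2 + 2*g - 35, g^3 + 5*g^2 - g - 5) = 1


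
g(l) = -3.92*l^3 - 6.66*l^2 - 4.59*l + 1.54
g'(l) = -11.76*l^2 - 13.32*l - 4.59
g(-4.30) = 209.80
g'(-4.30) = -164.76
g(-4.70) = 282.98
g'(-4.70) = -201.76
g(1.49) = -33.05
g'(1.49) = -50.55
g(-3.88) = 148.06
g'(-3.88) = -129.95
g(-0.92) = 3.18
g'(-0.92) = -2.29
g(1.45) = -31.07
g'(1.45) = -48.63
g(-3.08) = 67.03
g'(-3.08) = -75.12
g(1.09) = -16.45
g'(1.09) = -33.08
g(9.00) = -3436.91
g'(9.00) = -1077.03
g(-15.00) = 11801.89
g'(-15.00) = -2450.79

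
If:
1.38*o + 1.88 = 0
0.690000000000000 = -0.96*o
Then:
No Solution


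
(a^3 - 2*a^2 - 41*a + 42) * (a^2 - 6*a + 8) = a^5 - 8*a^4 - 21*a^3 + 272*a^2 - 580*a + 336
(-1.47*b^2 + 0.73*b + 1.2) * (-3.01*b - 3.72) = 4.4247*b^3 + 3.2711*b^2 - 6.3276*b - 4.464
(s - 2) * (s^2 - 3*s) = s^3 - 5*s^2 + 6*s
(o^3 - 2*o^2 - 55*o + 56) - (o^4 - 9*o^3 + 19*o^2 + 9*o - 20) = -o^4 + 10*o^3 - 21*o^2 - 64*o + 76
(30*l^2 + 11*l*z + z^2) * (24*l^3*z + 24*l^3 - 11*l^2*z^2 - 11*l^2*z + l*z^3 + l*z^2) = 720*l^5*z + 720*l^5 - 66*l^4*z^2 - 66*l^4*z - 67*l^3*z^3 - 67*l^3*z^2 + l*z^5 + l*z^4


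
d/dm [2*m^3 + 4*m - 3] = 6*m^2 + 4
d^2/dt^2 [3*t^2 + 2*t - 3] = 6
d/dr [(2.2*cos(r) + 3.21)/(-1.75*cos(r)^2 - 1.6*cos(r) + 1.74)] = (3.85*sin(r)^2 - 11.235*cos(r) - 12.814)*sin(r)/(1.75*cos(r)^2 + 1.6*cos(r) - 1.74)^2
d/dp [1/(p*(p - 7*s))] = (p*(-p + 7*s) - (p - 7*s)^2)/(p^2*(p - 7*s)^3)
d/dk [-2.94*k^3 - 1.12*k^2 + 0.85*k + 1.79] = -8.82*k^2 - 2.24*k + 0.85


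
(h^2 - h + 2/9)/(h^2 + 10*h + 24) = (h^2 - h + 2/9)/(h^2 + 10*h + 24)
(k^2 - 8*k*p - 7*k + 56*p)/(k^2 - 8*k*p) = (k - 7)/k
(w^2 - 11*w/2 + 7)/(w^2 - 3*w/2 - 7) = (w - 2)/(w + 2)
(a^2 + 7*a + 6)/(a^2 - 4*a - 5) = (a + 6)/(a - 5)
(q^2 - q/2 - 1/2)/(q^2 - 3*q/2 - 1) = (q - 1)/(q - 2)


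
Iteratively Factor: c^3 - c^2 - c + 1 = (c + 1)*(c^2 - 2*c + 1) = (c - 1)*(c + 1)*(c - 1)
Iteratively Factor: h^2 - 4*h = (h)*(h - 4)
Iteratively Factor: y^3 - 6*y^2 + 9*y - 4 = (y - 1)*(y^2 - 5*y + 4) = (y - 1)^2*(y - 4)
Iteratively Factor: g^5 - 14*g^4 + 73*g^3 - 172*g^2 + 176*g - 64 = (g - 4)*(g^4 - 10*g^3 + 33*g^2 - 40*g + 16) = (g - 4)^2*(g^3 - 6*g^2 + 9*g - 4) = (g - 4)^2*(g - 1)*(g^2 - 5*g + 4) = (g - 4)^2*(g - 1)^2*(g - 4)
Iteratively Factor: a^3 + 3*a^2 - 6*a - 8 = (a - 2)*(a^2 + 5*a + 4) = (a - 2)*(a + 1)*(a + 4)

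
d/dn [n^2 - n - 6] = 2*n - 1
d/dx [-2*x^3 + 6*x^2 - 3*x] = -6*x^2 + 12*x - 3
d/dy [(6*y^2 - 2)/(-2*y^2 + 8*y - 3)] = 4*(12*y^2 - 11*y + 4)/(4*y^4 - 32*y^3 + 76*y^2 - 48*y + 9)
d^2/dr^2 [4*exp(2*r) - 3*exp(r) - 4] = (16*exp(r) - 3)*exp(r)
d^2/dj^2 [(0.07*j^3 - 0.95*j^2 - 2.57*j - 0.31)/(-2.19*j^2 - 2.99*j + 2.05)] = (-4.44089209850063e-16*j^5 + 10.33042*j^3 + 37.085286*j^2 + 79.642506*j + 47.816732)/(10.503459*j^6 + 43.021017*j^5 + 29.240442*j^4 - 53.810731*j^3 - 27.37119*j^2 + 37.696425*j - 8.615125)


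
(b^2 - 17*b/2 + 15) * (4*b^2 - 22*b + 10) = 4*b^4 - 56*b^3 + 257*b^2 - 415*b + 150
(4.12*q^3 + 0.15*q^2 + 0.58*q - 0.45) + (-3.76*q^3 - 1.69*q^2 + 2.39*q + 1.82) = 0.36*q^3 - 1.54*q^2 + 2.97*q + 1.37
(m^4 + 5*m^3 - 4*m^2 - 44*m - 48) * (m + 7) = m^5 + 12*m^4 + 31*m^3 - 72*m^2 - 356*m - 336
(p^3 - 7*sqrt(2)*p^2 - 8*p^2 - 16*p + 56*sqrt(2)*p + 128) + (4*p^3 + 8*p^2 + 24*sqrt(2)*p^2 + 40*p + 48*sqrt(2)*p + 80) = 5*p^3 + 17*sqrt(2)*p^2 + 24*p + 104*sqrt(2)*p + 208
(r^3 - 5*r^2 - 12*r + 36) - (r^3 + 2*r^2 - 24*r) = -7*r^2 + 12*r + 36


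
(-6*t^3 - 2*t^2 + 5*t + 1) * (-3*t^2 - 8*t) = 18*t^5 + 54*t^4 + t^3 - 43*t^2 - 8*t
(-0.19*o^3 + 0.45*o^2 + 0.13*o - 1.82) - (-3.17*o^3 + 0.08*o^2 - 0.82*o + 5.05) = 2.98*o^3 + 0.37*o^2 + 0.95*o - 6.87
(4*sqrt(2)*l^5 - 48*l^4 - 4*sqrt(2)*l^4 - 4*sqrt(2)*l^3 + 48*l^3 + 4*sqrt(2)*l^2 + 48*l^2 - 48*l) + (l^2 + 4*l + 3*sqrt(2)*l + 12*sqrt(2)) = 4*sqrt(2)*l^5 - 48*l^4 - 4*sqrt(2)*l^4 - 4*sqrt(2)*l^3 + 48*l^3 + 4*sqrt(2)*l^2 + 49*l^2 - 44*l + 3*sqrt(2)*l + 12*sqrt(2)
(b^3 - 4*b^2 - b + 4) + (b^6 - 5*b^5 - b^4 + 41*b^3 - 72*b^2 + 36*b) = b^6 - 5*b^5 - b^4 + 42*b^3 - 76*b^2 + 35*b + 4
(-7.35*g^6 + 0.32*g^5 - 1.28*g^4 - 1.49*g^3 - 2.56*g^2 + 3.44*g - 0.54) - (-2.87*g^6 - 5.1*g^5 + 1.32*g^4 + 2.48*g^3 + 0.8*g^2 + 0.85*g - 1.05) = -4.48*g^6 + 5.42*g^5 - 2.6*g^4 - 3.97*g^3 - 3.36*g^2 + 2.59*g + 0.51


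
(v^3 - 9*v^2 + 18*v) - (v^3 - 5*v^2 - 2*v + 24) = -4*v^2 + 20*v - 24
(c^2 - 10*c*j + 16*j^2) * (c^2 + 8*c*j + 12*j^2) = c^4 - 2*c^3*j - 52*c^2*j^2 + 8*c*j^3 + 192*j^4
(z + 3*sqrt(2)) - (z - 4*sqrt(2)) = 7*sqrt(2)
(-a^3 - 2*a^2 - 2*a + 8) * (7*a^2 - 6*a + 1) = -7*a^5 - 8*a^4 - 3*a^3 + 66*a^2 - 50*a + 8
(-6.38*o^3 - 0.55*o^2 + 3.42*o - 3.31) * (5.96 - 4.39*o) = 28.0082*o^4 - 35.6103*o^3 - 18.2918*o^2 + 34.9141*o - 19.7276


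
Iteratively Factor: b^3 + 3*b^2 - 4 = (b + 2)*(b^2 + b - 2) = (b + 2)^2*(b - 1)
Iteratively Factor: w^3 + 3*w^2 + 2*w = (w)*(w^2 + 3*w + 2) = w*(w + 2)*(w + 1)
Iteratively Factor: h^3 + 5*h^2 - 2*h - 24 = (h + 3)*(h^2 + 2*h - 8) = (h - 2)*(h + 3)*(h + 4)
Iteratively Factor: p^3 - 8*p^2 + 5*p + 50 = (p - 5)*(p^2 - 3*p - 10) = (p - 5)^2*(p + 2)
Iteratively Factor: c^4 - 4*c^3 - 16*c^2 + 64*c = (c + 4)*(c^3 - 8*c^2 + 16*c) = (c - 4)*(c + 4)*(c^2 - 4*c) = (c - 4)^2*(c + 4)*(c)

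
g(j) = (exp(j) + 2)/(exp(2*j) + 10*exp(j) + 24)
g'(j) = (exp(j) + 2)*(-2*exp(2*j) - 10*exp(j))/(exp(2*j) + 10*exp(j) + 24)^2 + exp(j)/(exp(2*j) + 10*exp(j) + 24) = (-2*(exp(j) + 2)*(exp(j) + 5) + exp(2*j) + 10*exp(j) + 24)*exp(j)/(exp(2*j) + 10*exp(j) + 24)^2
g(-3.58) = 0.08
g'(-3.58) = 0.00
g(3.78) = 0.02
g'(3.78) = -0.02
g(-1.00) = 0.09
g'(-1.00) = 0.00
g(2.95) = 0.04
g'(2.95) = -0.02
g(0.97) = 0.08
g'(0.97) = -0.01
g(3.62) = 0.02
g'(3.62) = -0.02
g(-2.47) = 0.08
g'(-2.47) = 0.00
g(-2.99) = 0.08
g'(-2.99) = 0.00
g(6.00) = 0.00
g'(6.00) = 0.00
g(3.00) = 0.04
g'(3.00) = -0.02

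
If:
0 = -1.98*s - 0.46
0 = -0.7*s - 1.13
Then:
No Solution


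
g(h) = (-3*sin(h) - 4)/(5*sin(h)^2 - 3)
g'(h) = -10*(-3*sin(h) - 4)*sin(h)*cos(h)/(5*sin(h)^2 - 3)^2 - 3*cos(h)/(5*sin(h)^2 - 3) = (15*sin(h)^2 + 40*sin(h) + 9)*cos(h)/(5*sin(h)^2 - 3)^2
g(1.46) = -3.60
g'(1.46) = 1.87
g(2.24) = -83.86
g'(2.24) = -5361.38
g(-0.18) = 1.22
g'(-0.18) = 0.28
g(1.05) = -8.66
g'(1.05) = 47.10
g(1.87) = -4.39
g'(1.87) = -7.33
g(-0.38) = 1.25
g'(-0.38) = -0.66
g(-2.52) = 1.73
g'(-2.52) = 4.40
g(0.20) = 1.64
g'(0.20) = 2.19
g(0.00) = 1.33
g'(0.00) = 1.00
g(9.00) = 2.43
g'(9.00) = -5.52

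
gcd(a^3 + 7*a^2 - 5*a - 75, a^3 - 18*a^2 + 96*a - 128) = 1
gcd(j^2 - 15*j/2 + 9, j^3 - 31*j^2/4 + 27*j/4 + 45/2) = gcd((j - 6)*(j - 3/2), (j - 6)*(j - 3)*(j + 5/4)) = j - 6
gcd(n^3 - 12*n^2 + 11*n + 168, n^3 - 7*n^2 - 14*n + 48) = n^2 - 5*n - 24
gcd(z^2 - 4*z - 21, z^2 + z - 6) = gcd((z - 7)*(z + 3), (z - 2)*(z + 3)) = z + 3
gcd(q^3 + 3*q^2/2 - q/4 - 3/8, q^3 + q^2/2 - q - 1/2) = q + 1/2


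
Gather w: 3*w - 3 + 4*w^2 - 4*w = 4*w^2 - w - 3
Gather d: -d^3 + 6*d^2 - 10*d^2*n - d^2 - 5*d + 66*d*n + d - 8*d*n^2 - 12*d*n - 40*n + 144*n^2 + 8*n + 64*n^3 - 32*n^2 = -d^3 + d^2*(5 - 10*n) + d*(-8*n^2 + 54*n - 4) + 64*n^3 + 112*n^2 - 32*n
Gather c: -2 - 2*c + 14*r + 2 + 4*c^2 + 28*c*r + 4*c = 4*c^2 + c*(28*r + 2) + 14*r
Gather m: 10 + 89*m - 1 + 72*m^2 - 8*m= 72*m^2 + 81*m + 9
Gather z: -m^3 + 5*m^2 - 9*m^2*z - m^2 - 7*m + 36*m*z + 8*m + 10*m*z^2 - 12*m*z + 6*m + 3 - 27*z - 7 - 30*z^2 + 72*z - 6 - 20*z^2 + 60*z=-m^3 + 4*m^2 + 7*m + z^2*(10*m - 50) + z*(-9*m^2 + 24*m + 105) - 10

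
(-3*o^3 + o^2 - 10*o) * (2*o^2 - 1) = -6*o^5 + 2*o^4 - 17*o^3 - o^2 + 10*o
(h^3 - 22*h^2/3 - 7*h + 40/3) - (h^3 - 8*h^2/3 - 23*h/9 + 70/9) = -14*h^2/3 - 40*h/9 + 50/9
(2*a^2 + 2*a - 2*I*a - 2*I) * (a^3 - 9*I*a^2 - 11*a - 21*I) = 2*a^5 + 2*a^4 - 20*I*a^4 - 40*a^3 - 20*I*a^3 - 40*a^2 - 20*I*a^2 - 42*a - 20*I*a - 42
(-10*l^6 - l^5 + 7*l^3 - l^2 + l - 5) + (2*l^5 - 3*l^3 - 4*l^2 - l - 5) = -10*l^6 + l^5 + 4*l^3 - 5*l^2 - 10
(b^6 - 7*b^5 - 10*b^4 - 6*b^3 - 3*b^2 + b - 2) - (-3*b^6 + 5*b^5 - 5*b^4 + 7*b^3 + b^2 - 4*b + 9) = 4*b^6 - 12*b^5 - 5*b^4 - 13*b^3 - 4*b^2 + 5*b - 11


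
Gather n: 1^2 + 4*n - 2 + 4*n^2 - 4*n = 4*n^2 - 1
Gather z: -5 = -5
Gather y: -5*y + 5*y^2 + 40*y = 5*y^2 + 35*y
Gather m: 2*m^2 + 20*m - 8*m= 2*m^2 + 12*m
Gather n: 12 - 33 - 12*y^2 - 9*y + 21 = -12*y^2 - 9*y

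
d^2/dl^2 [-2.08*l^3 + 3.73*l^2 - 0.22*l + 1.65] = 7.46 - 12.48*l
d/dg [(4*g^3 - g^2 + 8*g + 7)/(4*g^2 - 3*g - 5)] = (16*g^4 - 24*g^3 - 89*g^2 - 46*g - 19)/(16*g^4 - 24*g^3 - 31*g^2 + 30*g + 25)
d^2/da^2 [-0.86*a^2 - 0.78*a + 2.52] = -1.72000000000000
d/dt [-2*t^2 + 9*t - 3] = 9 - 4*t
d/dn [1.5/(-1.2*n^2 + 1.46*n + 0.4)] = (3.6*n - 2.19)/(-1.2*n^2 + 1.46*n + 0.4)^2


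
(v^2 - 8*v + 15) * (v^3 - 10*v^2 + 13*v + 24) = v^5 - 18*v^4 + 108*v^3 - 230*v^2 + 3*v + 360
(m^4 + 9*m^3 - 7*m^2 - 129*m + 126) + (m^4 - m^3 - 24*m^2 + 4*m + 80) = 2*m^4 + 8*m^3 - 31*m^2 - 125*m + 206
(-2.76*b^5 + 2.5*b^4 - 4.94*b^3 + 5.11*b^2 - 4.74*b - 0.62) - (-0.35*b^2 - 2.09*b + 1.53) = -2.76*b^5 + 2.5*b^4 - 4.94*b^3 + 5.46*b^2 - 2.65*b - 2.15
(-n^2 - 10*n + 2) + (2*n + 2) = -n^2 - 8*n + 4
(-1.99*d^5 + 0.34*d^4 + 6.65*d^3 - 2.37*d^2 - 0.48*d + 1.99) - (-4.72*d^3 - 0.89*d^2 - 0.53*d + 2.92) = -1.99*d^5 + 0.34*d^4 + 11.37*d^3 - 1.48*d^2 + 0.05*d - 0.93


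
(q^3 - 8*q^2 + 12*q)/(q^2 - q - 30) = q*(q - 2)/(q + 5)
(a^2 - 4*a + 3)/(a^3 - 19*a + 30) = (a - 1)/(a^2 + 3*a - 10)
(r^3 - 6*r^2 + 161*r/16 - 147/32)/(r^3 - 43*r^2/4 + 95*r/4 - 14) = (8*r^2 - 34*r + 21)/(8*(r^2 - 9*r + 8))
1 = 1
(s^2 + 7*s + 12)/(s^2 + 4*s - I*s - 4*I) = (s + 3)/(s - I)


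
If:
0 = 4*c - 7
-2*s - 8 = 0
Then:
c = 7/4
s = -4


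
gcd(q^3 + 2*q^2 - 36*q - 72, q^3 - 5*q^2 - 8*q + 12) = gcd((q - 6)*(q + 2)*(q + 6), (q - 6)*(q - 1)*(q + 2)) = q^2 - 4*q - 12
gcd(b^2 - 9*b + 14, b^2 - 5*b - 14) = b - 7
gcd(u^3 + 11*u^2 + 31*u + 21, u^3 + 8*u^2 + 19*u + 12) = u^2 + 4*u + 3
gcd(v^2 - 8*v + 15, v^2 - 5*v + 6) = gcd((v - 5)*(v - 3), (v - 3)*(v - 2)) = v - 3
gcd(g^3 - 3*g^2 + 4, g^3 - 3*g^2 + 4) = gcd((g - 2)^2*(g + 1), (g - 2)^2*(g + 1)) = g^3 - 3*g^2 + 4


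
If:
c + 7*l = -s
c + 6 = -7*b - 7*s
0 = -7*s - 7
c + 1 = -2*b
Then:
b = 2/5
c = -9/5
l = 2/5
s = -1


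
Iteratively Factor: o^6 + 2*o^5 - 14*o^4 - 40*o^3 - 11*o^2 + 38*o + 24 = (o - 4)*(o^5 + 6*o^4 + 10*o^3 - 11*o - 6) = (o - 4)*(o + 1)*(o^4 + 5*o^3 + 5*o^2 - 5*o - 6) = (o - 4)*(o + 1)^2*(o^3 + 4*o^2 + o - 6) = (o - 4)*(o - 1)*(o + 1)^2*(o^2 + 5*o + 6) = (o - 4)*(o - 1)*(o + 1)^2*(o + 2)*(o + 3)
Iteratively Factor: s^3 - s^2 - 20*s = (s + 4)*(s^2 - 5*s) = (s - 5)*(s + 4)*(s)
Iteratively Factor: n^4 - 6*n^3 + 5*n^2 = (n)*(n^3 - 6*n^2 + 5*n) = n*(n - 5)*(n^2 - n) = n^2*(n - 5)*(n - 1)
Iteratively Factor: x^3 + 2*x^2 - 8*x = (x - 2)*(x^2 + 4*x) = (x - 2)*(x + 4)*(x)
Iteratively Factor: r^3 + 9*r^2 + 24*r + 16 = (r + 4)*(r^2 + 5*r + 4) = (r + 4)^2*(r + 1)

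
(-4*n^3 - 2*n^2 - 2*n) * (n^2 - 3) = -4*n^5 - 2*n^4 + 10*n^3 + 6*n^2 + 6*n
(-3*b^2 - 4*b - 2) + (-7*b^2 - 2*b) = -10*b^2 - 6*b - 2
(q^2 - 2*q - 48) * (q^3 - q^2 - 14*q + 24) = q^5 - 3*q^4 - 60*q^3 + 100*q^2 + 624*q - 1152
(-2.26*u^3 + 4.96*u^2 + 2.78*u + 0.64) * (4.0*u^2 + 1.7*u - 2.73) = -9.04*u^5 + 15.998*u^4 + 25.7218*u^3 - 6.2548*u^2 - 6.5014*u - 1.7472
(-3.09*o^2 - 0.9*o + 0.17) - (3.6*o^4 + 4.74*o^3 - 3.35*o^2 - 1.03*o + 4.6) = -3.6*o^4 - 4.74*o^3 + 0.26*o^2 + 0.13*o - 4.43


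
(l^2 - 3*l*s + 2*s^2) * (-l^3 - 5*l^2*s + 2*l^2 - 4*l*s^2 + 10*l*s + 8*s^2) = -l^5 - 2*l^4*s + 2*l^4 + 9*l^3*s^2 + 4*l^3*s + 2*l^2*s^3 - 18*l^2*s^2 - 8*l*s^4 - 4*l*s^3 + 16*s^4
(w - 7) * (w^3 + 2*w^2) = w^4 - 5*w^3 - 14*w^2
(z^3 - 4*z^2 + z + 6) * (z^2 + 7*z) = z^5 + 3*z^4 - 27*z^3 + 13*z^2 + 42*z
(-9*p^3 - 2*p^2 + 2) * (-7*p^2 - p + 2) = 63*p^5 + 23*p^4 - 16*p^3 - 18*p^2 - 2*p + 4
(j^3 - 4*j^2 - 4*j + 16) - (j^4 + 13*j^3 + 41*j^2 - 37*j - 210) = -j^4 - 12*j^3 - 45*j^2 + 33*j + 226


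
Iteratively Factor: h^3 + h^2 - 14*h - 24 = (h - 4)*(h^2 + 5*h + 6) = (h - 4)*(h + 3)*(h + 2)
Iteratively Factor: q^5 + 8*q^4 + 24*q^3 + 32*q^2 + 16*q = (q + 2)*(q^4 + 6*q^3 + 12*q^2 + 8*q) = q*(q + 2)*(q^3 + 6*q^2 + 12*q + 8) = q*(q + 2)^2*(q^2 + 4*q + 4) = q*(q + 2)^3*(q + 2)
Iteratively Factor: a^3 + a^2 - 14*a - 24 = (a - 4)*(a^2 + 5*a + 6) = (a - 4)*(a + 2)*(a + 3)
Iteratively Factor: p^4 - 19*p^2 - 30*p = (p)*(p^3 - 19*p - 30) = p*(p + 2)*(p^2 - 2*p - 15) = p*(p - 5)*(p + 2)*(p + 3)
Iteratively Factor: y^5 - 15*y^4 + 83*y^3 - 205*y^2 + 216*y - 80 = (y - 5)*(y^4 - 10*y^3 + 33*y^2 - 40*y + 16) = (y - 5)*(y - 4)*(y^3 - 6*y^2 + 9*y - 4) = (y - 5)*(y - 4)*(y - 1)*(y^2 - 5*y + 4) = (y - 5)*(y - 4)*(y - 1)^2*(y - 4)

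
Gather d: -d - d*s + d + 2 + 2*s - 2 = -d*s + 2*s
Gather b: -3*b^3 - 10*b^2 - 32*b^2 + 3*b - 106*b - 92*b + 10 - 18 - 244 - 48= -3*b^3 - 42*b^2 - 195*b - 300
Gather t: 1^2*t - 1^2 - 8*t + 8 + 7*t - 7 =0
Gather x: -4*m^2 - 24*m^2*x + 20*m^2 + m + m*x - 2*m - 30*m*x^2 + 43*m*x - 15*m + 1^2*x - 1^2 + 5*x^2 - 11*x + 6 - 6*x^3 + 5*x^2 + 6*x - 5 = 16*m^2 - 16*m - 6*x^3 + x^2*(10 - 30*m) + x*(-24*m^2 + 44*m - 4)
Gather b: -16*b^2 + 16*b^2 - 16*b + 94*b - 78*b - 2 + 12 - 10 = 0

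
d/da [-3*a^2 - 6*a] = -6*a - 6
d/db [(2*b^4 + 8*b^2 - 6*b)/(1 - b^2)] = 2*(-2*b^5 + 4*b^3 - 3*b^2 + 8*b - 3)/(b^4 - 2*b^2 + 1)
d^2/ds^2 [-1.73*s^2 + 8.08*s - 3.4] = -3.46000000000000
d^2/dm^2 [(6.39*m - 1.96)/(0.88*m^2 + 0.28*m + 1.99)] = ((1.76*m + 0.28)*(3.52*m + 0.56)*(6.39*m - 1.96) - (33.7392*m + 0.1288)*(0.88*m^2 + 0.28*m + 1.99))/(0.88*m^2 + 0.28*m + 1.99)^3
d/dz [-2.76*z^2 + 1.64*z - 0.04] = 1.64 - 5.52*z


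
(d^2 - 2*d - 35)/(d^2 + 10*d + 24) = (d^2 - 2*d - 35)/(d^2 + 10*d + 24)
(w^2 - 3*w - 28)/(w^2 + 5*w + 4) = (w - 7)/(w + 1)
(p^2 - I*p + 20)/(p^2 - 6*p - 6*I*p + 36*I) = (p^2 - I*p + 20)/(p^2 - 6*p - 6*I*p + 36*I)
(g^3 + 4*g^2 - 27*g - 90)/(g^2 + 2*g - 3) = (g^2 + g - 30)/(g - 1)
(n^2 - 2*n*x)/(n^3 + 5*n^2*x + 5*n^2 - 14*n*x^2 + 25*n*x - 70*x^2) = n/(n^2 + 7*n*x + 5*n + 35*x)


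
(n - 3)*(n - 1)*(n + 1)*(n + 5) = n^4 + 2*n^3 - 16*n^2 - 2*n + 15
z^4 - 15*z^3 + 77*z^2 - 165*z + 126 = (z - 7)*(z - 3)^2*(z - 2)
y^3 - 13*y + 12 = (y - 3)*(y - 1)*(y + 4)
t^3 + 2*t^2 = t^2*(t + 2)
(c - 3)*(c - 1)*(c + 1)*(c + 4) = c^4 + c^3 - 13*c^2 - c + 12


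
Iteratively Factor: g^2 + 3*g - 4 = (g + 4)*(g - 1)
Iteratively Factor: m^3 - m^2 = (m)*(m^2 - m) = m*(m - 1)*(m)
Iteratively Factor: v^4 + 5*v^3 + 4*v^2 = (v + 4)*(v^3 + v^2) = v*(v + 4)*(v^2 + v) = v^2*(v + 4)*(v + 1)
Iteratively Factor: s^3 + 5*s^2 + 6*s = (s + 2)*(s^2 + 3*s) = (s + 2)*(s + 3)*(s)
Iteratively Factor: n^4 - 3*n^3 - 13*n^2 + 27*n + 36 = (n + 1)*(n^3 - 4*n^2 - 9*n + 36) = (n + 1)*(n + 3)*(n^2 - 7*n + 12) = (n - 4)*(n + 1)*(n + 3)*(n - 3)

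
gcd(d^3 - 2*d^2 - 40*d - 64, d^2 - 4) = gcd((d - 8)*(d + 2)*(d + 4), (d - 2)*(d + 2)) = d + 2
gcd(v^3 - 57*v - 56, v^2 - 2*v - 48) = v - 8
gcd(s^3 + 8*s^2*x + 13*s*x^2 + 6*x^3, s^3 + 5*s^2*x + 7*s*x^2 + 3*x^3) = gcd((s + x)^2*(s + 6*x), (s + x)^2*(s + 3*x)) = s^2 + 2*s*x + x^2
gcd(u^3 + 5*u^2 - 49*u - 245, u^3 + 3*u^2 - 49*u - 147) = u^2 - 49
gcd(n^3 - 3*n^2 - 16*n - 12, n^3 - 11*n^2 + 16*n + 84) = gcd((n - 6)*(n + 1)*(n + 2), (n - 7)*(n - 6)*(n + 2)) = n^2 - 4*n - 12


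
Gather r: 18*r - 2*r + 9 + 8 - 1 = 16*r + 16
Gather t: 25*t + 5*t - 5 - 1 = 30*t - 6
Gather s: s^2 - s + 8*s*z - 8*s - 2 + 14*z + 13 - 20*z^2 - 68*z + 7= s^2 + s*(8*z - 9) - 20*z^2 - 54*z + 18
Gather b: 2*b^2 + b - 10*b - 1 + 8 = 2*b^2 - 9*b + 7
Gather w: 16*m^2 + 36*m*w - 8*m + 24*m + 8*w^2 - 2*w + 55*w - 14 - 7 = 16*m^2 + 16*m + 8*w^2 + w*(36*m + 53) - 21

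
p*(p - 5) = p^2 - 5*p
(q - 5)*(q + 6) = q^2 + q - 30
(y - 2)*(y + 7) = y^2 + 5*y - 14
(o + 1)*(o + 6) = o^2 + 7*o + 6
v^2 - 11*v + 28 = (v - 7)*(v - 4)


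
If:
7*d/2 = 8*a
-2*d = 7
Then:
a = -49/32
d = -7/2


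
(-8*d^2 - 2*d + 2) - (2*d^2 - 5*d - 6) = -10*d^2 + 3*d + 8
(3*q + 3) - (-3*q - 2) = 6*q + 5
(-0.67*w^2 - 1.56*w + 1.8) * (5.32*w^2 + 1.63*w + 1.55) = -3.5644*w^4 - 9.3913*w^3 + 5.9947*w^2 + 0.516*w + 2.79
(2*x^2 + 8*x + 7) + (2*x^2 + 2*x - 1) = 4*x^2 + 10*x + 6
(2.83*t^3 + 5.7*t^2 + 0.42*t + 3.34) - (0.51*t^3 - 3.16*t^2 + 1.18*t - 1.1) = 2.32*t^3 + 8.86*t^2 - 0.76*t + 4.44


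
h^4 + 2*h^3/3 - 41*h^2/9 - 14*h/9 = h*(h - 2)*(h + 1/3)*(h + 7/3)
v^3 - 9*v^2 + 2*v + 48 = (v - 8)*(v - 3)*(v + 2)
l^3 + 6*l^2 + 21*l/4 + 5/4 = (l + 1/2)^2*(l + 5)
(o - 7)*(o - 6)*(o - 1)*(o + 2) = o^4 - 12*o^3 + 27*o^2 + 68*o - 84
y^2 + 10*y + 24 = (y + 4)*(y + 6)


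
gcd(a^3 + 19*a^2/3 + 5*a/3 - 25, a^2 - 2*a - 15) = a + 3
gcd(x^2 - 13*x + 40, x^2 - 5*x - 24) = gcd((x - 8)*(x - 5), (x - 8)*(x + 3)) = x - 8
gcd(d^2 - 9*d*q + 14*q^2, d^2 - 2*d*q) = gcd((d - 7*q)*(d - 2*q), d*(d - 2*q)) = -d + 2*q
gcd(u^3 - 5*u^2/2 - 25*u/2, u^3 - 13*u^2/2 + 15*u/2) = u^2 - 5*u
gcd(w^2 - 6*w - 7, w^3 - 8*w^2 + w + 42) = w - 7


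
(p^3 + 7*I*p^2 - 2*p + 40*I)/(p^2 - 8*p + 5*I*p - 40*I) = (p^2 + 2*I*p + 8)/(p - 8)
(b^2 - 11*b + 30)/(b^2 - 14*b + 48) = (b - 5)/(b - 8)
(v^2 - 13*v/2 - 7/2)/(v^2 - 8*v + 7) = (v + 1/2)/(v - 1)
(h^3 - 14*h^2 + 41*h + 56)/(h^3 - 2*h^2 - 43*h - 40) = (h - 7)/(h + 5)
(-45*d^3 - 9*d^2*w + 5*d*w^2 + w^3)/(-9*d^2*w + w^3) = (5*d + w)/w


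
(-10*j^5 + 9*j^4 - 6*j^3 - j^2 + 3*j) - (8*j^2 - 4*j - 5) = -10*j^5 + 9*j^4 - 6*j^3 - 9*j^2 + 7*j + 5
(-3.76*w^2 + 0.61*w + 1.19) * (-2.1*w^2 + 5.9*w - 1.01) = 7.896*w^4 - 23.465*w^3 + 4.8976*w^2 + 6.4049*w - 1.2019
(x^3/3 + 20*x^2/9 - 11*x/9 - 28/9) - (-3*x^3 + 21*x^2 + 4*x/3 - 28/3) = 10*x^3/3 - 169*x^2/9 - 23*x/9 + 56/9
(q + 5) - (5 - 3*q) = 4*q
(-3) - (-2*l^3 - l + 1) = 2*l^3 + l - 4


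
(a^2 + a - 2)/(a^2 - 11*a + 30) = (a^2 + a - 2)/(a^2 - 11*a + 30)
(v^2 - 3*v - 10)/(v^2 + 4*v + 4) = (v - 5)/(v + 2)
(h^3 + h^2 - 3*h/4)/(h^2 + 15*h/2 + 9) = h*(2*h - 1)/(2*(h + 6))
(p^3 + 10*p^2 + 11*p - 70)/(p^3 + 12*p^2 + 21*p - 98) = (p + 5)/(p + 7)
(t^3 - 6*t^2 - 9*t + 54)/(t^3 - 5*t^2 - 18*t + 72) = (t + 3)/(t + 4)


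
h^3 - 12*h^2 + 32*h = h*(h - 8)*(h - 4)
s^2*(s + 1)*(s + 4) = s^4 + 5*s^3 + 4*s^2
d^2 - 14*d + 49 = (d - 7)^2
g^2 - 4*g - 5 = (g - 5)*(g + 1)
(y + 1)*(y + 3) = y^2 + 4*y + 3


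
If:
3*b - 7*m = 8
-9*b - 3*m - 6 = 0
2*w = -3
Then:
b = -1/4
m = -5/4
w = -3/2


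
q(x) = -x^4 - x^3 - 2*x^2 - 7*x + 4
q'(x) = -4*x^3 - 3*x^2 - 4*x - 7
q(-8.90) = -5661.38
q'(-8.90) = 2610.85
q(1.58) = -22.23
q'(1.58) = -36.59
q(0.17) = 2.75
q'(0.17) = -7.79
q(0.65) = -1.85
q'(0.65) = -11.97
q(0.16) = 2.82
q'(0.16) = -7.73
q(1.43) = -17.21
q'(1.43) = -30.55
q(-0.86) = 8.63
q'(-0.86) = -3.23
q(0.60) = -1.27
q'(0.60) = -11.34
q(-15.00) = -47591.00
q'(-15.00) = 12878.00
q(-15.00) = -47591.00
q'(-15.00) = 12878.00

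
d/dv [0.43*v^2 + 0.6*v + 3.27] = 0.86*v + 0.6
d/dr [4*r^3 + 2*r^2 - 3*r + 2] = 12*r^2 + 4*r - 3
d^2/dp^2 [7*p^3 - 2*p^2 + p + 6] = 42*p - 4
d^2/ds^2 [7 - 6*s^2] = -12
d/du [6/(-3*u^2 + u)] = 6*(6*u - 1)/(u^2*(3*u - 1)^2)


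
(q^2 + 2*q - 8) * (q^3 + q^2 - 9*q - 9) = q^5 + 3*q^4 - 15*q^3 - 35*q^2 + 54*q + 72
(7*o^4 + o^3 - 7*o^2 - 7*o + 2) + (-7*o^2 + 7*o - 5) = 7*o^4 + o^3 - 14*o^2 - 3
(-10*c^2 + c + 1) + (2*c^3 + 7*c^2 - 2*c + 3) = 2*c^3 - 3*c^2 - c + 4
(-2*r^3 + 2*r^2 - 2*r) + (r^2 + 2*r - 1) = -2*r^3 + 3*r^2 - 1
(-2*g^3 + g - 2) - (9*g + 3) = -2*g^3 - 8*g - 5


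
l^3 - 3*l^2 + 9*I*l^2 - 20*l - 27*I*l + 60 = (l - 3)*(l + 4*I)*(l + 5*I)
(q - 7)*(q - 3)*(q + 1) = q^3 - 9*q^2 + 11*q + 21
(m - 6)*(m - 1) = m^2 - 7*m + 6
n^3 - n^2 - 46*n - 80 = (n - 8)*(n + 2)*(n + 5)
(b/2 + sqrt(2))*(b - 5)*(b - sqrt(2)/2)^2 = b^4/2 - 5*b^3/2 + sqrt(2)*b^3/2 - 5*sqrt(2)*b^2/2 - 7*b^2/4 + sqrt(2)*b/2 + 35*b/4 - 5*sqrt(2)/2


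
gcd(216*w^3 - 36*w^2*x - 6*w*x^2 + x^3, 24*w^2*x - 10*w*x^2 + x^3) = -6*w + x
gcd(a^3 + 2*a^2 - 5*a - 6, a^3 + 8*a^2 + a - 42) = a^2 + a - 6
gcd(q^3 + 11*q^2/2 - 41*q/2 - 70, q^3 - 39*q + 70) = q + 7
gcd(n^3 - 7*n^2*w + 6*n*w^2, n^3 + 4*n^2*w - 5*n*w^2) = -n^2 + n*w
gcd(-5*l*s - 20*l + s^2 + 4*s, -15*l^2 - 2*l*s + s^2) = -5*l + s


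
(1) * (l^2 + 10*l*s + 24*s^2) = l^2 + 10*l*s + 24*s^2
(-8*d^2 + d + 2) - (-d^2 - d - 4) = -7*d^2 + 2*d + 6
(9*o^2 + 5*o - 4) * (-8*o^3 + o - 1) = -72*o^5 - 40*o^4 + 41*o^3 - 4*o^2 - 9*o + 4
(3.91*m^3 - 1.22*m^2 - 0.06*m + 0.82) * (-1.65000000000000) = -6.4515*m^3 + 2.013*m^2 + 0.099*m - 1.353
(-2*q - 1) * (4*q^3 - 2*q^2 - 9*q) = -8*q^4 + 20*q^2 + 9*q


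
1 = 1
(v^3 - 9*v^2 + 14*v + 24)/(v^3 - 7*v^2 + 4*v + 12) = (v - 4)/(v - 2)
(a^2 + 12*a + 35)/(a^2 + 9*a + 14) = (a + 5)/(a + 2)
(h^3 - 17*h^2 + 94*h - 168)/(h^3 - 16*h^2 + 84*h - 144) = (h - 7)/(h - 6)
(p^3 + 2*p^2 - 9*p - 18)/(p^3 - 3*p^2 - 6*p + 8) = (p^2 - 9)/(p^2 - 5*p + 4)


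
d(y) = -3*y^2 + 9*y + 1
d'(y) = 9 - 6*y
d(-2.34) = -36.49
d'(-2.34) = 23.04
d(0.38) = 3.99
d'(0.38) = 6.72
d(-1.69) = -22.78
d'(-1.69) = 19.14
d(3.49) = -4.13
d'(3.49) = -11.94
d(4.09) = -12.37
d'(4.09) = -15.54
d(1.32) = 7.65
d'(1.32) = 1.08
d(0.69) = 5.78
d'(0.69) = 4.86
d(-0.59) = -5.35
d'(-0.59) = 12.54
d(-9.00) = -323.00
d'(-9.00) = 63.00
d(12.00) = -323.00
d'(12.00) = -63.00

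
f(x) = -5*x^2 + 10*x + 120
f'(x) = 10 - 10*x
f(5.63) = 17.82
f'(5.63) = -46.30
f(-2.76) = 54.31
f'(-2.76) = 37.60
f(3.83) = 84.96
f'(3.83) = -28.30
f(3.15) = 101.89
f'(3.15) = -21.50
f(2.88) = 107.33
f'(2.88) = -18.80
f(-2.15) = 75.39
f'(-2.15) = 31.50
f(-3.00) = 45.00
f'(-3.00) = 40.00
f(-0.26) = 117.06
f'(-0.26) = 12.60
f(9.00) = -195.00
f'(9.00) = -80.00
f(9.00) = -195.00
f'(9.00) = -80.00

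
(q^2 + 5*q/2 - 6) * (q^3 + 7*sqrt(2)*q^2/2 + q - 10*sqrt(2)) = q^5 + 5*q^4/2 + 7*sqrt(2)*q^4/2 - 5*q^3 + 35*sqrt(2)*q^3/4 - 31*sqrt(2)*q^2 + 5*q^2/2 - 25*sqrt(2)*q - 6*q + 60*sqrt(2)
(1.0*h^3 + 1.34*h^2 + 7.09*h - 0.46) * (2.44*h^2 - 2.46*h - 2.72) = 2.44*h^5 + 0.8096*h^4 + 11.2832*h^3 - 22.2086*h^2 - 18.1532*h + 1.2512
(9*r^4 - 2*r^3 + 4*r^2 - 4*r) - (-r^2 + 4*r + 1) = 9*r^4 - 2*r^3 + 5*r^2 - 8*r - 1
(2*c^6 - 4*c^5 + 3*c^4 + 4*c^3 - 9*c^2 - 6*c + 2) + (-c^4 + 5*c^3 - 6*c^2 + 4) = 2*c^6 - 4*c^5 + 2*c^4 + 9*c^3 - 15*c^2 - 6*c + 6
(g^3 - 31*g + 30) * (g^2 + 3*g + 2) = g^5 + 3*g^4 - 29*g^3 - 63*g^2 + 28*g + 60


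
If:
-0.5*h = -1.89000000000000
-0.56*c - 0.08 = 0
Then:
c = -0.14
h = 3.78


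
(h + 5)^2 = h^2 + 10*h + 25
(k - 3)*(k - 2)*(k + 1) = k^3 - 4*k^2 + k + 6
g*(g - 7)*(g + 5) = g^3 - 2*g^2 - 35*g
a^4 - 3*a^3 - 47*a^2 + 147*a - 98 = (a - 7)*(a - 2)*(a - 1)*(a + 7)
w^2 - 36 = (w - 6)*(w + 6)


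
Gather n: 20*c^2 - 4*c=20*c^2 - 4*c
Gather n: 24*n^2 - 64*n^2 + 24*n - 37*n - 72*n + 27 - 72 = -40*n^2 - 85*n - 45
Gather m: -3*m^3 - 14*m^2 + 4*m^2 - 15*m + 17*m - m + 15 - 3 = -3*m^3 - 10*m^2 + m + 12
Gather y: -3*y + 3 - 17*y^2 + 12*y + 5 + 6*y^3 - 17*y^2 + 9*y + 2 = 6*y^3 - 34*y^2 + 18*y + 10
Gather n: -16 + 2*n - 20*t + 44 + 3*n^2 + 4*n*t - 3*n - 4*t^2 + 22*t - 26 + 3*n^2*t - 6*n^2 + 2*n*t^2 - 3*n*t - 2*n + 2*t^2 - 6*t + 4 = n^2*(3*t - 3) + n*(2*t^2 + t - 3) - 2*t^2 - 4*t + 6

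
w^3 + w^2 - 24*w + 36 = (w - 3)*(w - 2)*(w + 6)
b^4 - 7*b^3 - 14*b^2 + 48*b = b*(b - 8)*(b - 2)*(b + 3)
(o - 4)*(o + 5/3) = o^2 - 7*o/3 - 20/3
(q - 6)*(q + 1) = q^2 - 5*q - 6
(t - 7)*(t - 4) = t^2 - 11*t + 28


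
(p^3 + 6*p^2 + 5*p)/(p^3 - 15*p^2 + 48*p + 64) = p*(p + 5)/(p^2 - 16*p + 64)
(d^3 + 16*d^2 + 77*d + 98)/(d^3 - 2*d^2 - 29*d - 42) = (d^2 + 14*d + 49)/(d^2 - 4*d - 21)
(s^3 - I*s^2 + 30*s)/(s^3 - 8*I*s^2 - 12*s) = (s + 5*I)/(s - 2*I)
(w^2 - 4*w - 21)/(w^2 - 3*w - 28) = (w + 3)/(w + 4)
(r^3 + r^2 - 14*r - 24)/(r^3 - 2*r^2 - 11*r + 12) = (r + 2)/(r - 1)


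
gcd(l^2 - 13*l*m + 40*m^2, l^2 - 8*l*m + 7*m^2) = 1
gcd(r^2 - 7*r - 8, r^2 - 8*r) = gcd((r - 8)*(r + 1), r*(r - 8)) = r - 8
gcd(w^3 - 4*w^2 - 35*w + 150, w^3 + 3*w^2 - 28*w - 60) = w^2 + w - 30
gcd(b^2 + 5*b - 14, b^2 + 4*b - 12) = b - 2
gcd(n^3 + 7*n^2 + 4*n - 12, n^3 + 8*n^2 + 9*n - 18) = n^2 + 5*n - 6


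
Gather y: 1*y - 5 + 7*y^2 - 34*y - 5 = 7*y^2 - 33*y - 10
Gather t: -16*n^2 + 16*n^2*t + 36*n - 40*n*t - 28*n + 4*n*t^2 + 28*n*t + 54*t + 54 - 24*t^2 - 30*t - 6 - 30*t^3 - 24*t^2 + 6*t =-16*n^2 + 8*n - 30*t^3 + t^2*(4*n - 48) + t*(16*n^2 - 12*n + 30) + 48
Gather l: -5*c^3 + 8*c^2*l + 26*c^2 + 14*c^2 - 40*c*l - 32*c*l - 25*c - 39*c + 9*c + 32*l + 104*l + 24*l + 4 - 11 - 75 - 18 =-5*c^3 + 40*c^2 - 55*c + l*(8*c^2 - 72*c + 160) - 100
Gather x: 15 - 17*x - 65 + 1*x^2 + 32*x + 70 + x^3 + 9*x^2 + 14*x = x^3 + 10*x^2 + 29*x + 20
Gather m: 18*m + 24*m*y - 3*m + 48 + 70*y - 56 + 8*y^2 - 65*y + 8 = m*(24*y + 15) + 8*y^2 + 5*y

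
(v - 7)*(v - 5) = v^2 - 12*v + 35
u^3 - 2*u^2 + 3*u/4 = u*(u - 3/2)*(u - 1/2)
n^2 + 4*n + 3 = (n + 1)*(n + 3)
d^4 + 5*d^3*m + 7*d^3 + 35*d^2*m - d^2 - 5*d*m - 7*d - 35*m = (d - 1)*(d + 1)*(d + 7)*(d + 5*m)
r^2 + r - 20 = (r - 4)*(r + 5)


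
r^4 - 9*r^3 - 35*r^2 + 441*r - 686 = (r - 7)^2*(r - 2)*(r + 7)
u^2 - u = u*(u - 1)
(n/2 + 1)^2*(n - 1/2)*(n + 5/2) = n^4/4 + 3*n^3/2 + 43*n^2/16 + 3*n/4 - 5/4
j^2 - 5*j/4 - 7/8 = (j - 7/4)*(j + 1/2)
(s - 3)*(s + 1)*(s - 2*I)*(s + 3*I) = s^4 - 2*s^3 + I*s^3 + 3*s^2 - 2*I*s^2 - 12*s - 3*I*s - 18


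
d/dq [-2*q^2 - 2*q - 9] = -4*q - 2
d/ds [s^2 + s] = 2*s + 1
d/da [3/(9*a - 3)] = -3/(3*a - 1)^2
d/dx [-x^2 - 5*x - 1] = -2*x - 5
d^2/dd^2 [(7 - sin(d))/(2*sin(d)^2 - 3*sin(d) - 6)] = (-4*sin(d)^5 + 106*sin(d)^4 - 190*sin(d)^3 + 249*sin(d)^2 + 162*sin(d) - 330)/(3*sin(d) + cos(2*d) + 5)^3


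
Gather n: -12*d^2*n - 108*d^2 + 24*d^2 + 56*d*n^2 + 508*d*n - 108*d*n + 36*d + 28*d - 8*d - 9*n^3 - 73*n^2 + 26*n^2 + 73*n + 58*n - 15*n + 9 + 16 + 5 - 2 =-84*d^2 + 56*d - 9*n^3 + n^2*(56*d - 47) + n*(-12*d^2 + 400*d + 116) + 28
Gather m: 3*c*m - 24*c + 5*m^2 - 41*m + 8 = -24*c + 5*m^2 + m*(3*c - 41) + 8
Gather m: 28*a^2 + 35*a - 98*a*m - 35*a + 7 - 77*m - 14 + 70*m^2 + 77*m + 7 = 28*a^2 - 98*a*m + 70*m^2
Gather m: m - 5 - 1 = m - 6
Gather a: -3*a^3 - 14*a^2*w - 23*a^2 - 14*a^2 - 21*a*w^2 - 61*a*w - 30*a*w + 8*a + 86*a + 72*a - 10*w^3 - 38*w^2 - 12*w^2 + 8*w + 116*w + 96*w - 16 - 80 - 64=-3*a^3 + a^2*(-14*w - 37) + a*(-21*w^2 - 91*w + 166) - 10*w^3 - 50*w^2 + 220*w - 160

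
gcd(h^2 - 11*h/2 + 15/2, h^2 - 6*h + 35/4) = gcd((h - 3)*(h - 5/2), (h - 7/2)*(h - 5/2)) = h - 5/2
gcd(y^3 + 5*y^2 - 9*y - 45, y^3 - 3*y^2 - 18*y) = y + 3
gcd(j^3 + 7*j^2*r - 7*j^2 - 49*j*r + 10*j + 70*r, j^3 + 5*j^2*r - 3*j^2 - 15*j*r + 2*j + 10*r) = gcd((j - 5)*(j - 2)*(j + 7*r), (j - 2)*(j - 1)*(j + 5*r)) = j - 2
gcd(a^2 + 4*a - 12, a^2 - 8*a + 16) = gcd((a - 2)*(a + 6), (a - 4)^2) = 1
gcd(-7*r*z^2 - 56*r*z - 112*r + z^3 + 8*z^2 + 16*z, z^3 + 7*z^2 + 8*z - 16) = z^2 + 8*z + 16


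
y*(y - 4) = y^2 - 4*y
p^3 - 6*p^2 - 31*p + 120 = (p - 8)*(p - 3)*(p + 5)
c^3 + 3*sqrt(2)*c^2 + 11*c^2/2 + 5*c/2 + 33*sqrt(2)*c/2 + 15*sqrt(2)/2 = (c + 1/2)*(c + 5)*(c + 3*sqrt(2))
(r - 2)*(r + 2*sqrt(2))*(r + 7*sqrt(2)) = r^3 - 2*r^2 + 9*sqrt(2)*r^2 - 18*sqrt(2)*r + 28*r - 56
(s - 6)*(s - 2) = s^2 - 8*s + 12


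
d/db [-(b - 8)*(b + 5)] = 3 - 2*b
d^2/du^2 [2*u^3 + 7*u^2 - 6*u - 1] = 12*u + 14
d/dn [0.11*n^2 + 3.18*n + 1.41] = 0.22*n + 3.18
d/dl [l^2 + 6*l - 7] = 2*l + 6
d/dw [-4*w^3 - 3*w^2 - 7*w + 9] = -12*w^2 - 6*w - 7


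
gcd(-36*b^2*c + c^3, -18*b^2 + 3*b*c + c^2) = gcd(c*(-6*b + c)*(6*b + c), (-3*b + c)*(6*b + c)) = 6*b + c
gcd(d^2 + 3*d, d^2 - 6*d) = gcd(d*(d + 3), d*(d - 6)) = d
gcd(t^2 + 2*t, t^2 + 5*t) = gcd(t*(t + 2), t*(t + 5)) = t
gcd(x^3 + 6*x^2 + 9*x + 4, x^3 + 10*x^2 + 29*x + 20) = x^2 + 5*x + 4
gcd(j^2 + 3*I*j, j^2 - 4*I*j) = j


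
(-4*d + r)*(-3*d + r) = 12*d^2 - 7*d*r + r^2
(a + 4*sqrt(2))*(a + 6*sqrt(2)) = a^2 + 10*sqrt(2)*a + 48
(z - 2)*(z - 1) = z^2 - 3*z + 2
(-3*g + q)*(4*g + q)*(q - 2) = -12*g^2*q + 24*g^2 + g*q^2 - 2*g*q + q^3 - 2*q^2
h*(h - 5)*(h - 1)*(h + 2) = h^4 - 4*h^3 - 7*h^2 + 10*h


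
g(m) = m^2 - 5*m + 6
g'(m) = 2*m - 5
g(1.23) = 1.36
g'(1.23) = -2.54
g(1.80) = 0.24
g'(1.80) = -1.40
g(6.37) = 14.73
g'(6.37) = 7.74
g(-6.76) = 85.50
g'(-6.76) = -18.52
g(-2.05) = 20.45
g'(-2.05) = -9.10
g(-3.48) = 35.51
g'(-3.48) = -11.96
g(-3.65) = 37.57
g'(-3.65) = -12.30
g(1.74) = 0.33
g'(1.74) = -1.52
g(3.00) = 0.00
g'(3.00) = 1.00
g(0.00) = 6.00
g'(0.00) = -5.00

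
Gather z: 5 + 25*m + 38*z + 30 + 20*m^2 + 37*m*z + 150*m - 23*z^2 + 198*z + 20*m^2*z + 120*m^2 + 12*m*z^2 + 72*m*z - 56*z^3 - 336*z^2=140*m^2 + 175*m - 56*z^3 + z^2*(12*m - 359) + z*(20*m^2 + 109*m + 236) + 35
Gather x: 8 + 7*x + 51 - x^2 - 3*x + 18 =-x^2 + 4*x + 77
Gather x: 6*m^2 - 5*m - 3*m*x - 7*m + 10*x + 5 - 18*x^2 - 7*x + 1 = 6*m^2 - 12*m - 18*x^2 + x*(3 - 3*m) + 6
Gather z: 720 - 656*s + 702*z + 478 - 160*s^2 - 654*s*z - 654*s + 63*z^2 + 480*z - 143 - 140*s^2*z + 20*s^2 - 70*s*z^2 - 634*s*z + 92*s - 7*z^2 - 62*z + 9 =-140*s^2 - 1218*s + z^2*(56 - 70*s) + z*(-140*s^2 - 1288*s + 1120) + 1064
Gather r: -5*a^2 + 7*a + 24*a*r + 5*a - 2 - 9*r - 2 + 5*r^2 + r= -5*a^2 + 12*a + 5*r^2 + r*(24*a - 8) - 4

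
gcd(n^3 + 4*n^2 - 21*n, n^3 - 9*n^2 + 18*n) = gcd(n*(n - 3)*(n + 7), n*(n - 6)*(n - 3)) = n^2 - 3*n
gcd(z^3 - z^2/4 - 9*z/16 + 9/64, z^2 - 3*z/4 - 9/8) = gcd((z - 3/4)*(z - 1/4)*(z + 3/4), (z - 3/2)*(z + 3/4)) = z + 3/4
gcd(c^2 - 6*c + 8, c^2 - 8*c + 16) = c - 4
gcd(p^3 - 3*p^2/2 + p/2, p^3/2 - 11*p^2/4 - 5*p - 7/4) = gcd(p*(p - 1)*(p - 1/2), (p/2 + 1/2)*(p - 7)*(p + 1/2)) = 1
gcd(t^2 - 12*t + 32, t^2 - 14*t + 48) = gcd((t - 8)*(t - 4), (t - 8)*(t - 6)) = t - 8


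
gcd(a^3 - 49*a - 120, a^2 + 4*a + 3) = a + 3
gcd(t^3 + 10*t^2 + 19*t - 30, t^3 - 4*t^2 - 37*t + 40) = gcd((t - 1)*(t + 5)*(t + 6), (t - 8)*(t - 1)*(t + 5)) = t^2 + 4*t - 5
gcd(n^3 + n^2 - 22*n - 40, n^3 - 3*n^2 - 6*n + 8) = n + 2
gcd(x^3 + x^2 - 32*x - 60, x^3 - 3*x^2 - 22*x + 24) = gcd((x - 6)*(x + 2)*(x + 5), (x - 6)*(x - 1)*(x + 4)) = x - 6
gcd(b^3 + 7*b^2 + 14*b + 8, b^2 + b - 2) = b + 2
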